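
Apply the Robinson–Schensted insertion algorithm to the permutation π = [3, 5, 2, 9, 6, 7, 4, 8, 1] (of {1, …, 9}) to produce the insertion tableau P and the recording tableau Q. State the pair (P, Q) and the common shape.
P = [1, 4, 6, 7, 8] / [2, 5] / [3] / [9];  Q = [1, 2, 4, 6, 8] / [3, 5] / [7] / [9];  common shape = (5, 2, 1, 1)

Row-insert the values π_1, π_2, … into P one at a time, bumping the leftmost entry strictly greater than the inserted value down to the next row. The recording tableau Q records, in position (i, j), the step at which that cell was added to P.
  Insert 3 (step 1): P = [3];  Q = [1]
  Insert 5 (step 2): P = [3, 5];  Q = [1, 2]
  Insert 2 (step 3): P = [2, 5] / [3];  Q = [1, 2] / [3]
  Insert 9 (step 4): P = [2, 5, 9] / [3];  Q = [1, 2, 4] / [3]
  Insert 6 (step 5): P = [2, 5, 6] / [3, 9];  Q = [1, 2, 4] / [3, 5]
  Insert 7 (step 6): P = [2, 5, 6, 7] / [3, 9];  Q = [1, 2, 4, 6] / [3, 5]
  Insert 4 (step 7): P = [2, 4, 6, 7] / [3, 5] / [9];  Q = [1, 2, 4, 6] / [3, 5] / [7]
  Insert 8 (step 8): P = [2, 4, 6, 7, 8] / [3, 5] / [9];  Q = [1, 2, 4, 6, 8] / [3, 5] / [7]
  Insert 1 (step 9): P = [1, 4, 6, 7, 8] / [2, 5] / [3] / [9];  Q = [1, 2, 4, 6, 8] / [3, 5] / [7] / [9]
Final shape: (5, 2, 1, 1).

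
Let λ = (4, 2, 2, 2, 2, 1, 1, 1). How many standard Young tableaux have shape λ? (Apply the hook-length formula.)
# SYT of shape (4, 2, 2, 2, 2, 1, 1, 1) = 35100

Hook-length formula: f^λ = n! / Π hook(c), product over all cells c of the Young diagram. For λ = (4, 2, 2, 2, 2, 1, 1, 1), n = 15 boxes. Hook lengths by row (left-to-right, top-to-bottom): [11, 7, 2, 1]; [8, 4]; [7, 3]; [6, 2]; [5, 1]; [3]; [2]; [1]. Product of hooks = 37255680. So f^λ = 15! / 37255680 = 1307674368000 / 37255680 = 35100.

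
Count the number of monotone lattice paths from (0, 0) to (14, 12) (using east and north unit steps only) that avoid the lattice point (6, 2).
Number of paths = 8432476

Total paths from (0, 0) to (14, 12): C(26, 14) = 9657700. Paths through (6, 2): (paths (0, 0) → (6, 2)) × (paths (6, 2) → (14, 12)) = C(8, 6) · C(18, 8) = 28 · 43758 = 1225224. Avoidance count = 9657700 − 1225224 = 8432476.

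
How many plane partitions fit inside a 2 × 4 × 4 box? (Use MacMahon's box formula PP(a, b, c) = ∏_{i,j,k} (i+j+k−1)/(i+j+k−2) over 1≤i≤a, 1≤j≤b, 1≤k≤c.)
PP(2, 4, 4) = 1764

Evaluate the triple product over i = 1..2, j = 1..4, k = 1..4. The factors are (2/1) · (3/2) · (4/3) · (5/4) · (3/2) · (4/3) · (5/4) · (6/5) · … (32 factors total). The numerators and denominators telescope so the product is an integer; carrying out the multiplication exactly gives PP(2, 4, 4) = 1764.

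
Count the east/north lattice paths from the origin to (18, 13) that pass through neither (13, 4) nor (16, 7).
Number of paths = 195956719

Inclusion–exclusion. Total paths: C(31, 18) = 206253075. Through P₁: C(17, 13)·C(14, 5) = 4764760. Through P₂: C(23, 16)·C(8, 2) = 6864396. Since P₁ is strictly southwest of P₂, a monotone path through both must visit P₁ then P₂; paths through both = C(17, 13)·C(6, 3)·C(8, 2) = 1332800. Avoid both = 206253075 − 4764760 − 6864396 + 1332800 = 195956719.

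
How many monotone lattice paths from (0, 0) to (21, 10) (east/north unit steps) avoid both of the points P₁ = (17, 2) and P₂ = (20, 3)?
Number of paths = 44258824

Inclusion–exclusion. Total paths: C(31, 21) = 44352165. Through P₁: C(19, 17)·C(12, 4) = 84645. Through P₂: C(23, 20)·C(8, 1) = 14168. Since P₁ is strictly southwest of P₂, a monotone path through both must visit P₁ then P₂; paths through both = C(19, 17)·C(4, 3)·C(8, 1) = 5472. Avoid both = 44352165 − 84645 − 14168 + 5472 = 44258824.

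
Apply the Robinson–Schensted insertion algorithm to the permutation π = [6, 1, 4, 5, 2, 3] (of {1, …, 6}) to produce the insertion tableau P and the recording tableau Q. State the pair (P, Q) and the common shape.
P = [1, 2, 3] / [4, 5] / [6];  Q = [1, 3, 4] / [2, 6] / [5];  common shape = (3, 2, 1)

Row-insert the values π_1, π_2, … into P one at a time, bumping the leftmost entry strictly greater than the inserted value down to the next row. The recording tableau Q records, in position (i, j), the step at which that cell was added to P.
  Insert 6 (step 1): P = [6];  Q = [1]
  Insert 1 (step 2): P = [1] / [6];  Q = [1] / [2]
  Insert 4 (step 3): P = [1, 4] / [6];  Q = [1, 3] / [2]
  Insert 5 (step 4): P = [1, 4, 5] / [6];  Q = [1, 3, 4] / [2]
  Insert 2 (step 5): P = [1, 2, 5] / [4] / [6];  Q = [1, 3, 4] / [2] / [5]
  Insert 3 (step 6): P = [1, 2, 3] / [4, 5] / [6];  Q = [1, 3, 4] / [2, 6] / [5]
Final shape: (3, 2, 1).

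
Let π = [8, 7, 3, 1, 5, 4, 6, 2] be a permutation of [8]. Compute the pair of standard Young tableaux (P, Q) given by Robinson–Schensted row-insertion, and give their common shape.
P = [1, 2, 6] / [3, 4] / [5] / [7] / [8];  Q = [1, 5, 7] / [2, 6] / [3] / [4] / [8];  common shape = (3, 2, 1, 1, 1)

Row-insert the values π_1, π_2, … into P one at a time, bumping the leftmost entry strictly greater than the inserted value down to the next row. The recording tableau Q records, in position (i, j), the step at which that cell was added to P.
  Insert 8 (step 1): P = [8];  Q = [1]
  Insert 7 (step 2): P = [7] / [8];  Q = [1] / [2]
  Insert 3 (step 3): P = [3] / [7] / [8];  Q = [1] / [2] / [3]
  Insert 1 (step 4): P = [1] / [3] / [7] / [8];  Q = [1] / [2] / [3] / [4]
  Insert 5 (step 5): P = [1, 5] / [3] / [7] / [8];  Q = [1, 5] / [2] / [3] / [4]
  Insert 4 (step 6): P = [1, 4] / [3, 5] / [7] / [8];  Q = [1, 5] / [2, 6] / [3] / [4]
  Insert 6 (step 7): P = [1, 4, 6] / [3, 5] / [7] / [8];  Q = [1, 5, 7] / [2, 6] / [3] / [4]
  Insert 2 (step 8): P = [1, 2, 6] / [3, 4] / [5] / [7] / [8];  Q = [1, 5, 7] / [2, 6] / [3] / [4] / [8]
Final shape: (3, 2, 1, 1, 1).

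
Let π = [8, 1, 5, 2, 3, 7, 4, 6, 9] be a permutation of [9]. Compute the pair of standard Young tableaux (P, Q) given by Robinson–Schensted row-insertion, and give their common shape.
P = [1, 2, 3, 4, 6, 9] / [5, 7] / [8];  Q = [1, 3, 5, 6, 8, 9] / [2, 7] / [4];  common shape = (6, 2, 1)

Row-insert the values π_1, π_2, … into P one at a time, bumping the leftmost entry strictly greater than the inserted value down to the next row. The recording tableau Q records, in position (i, j), the step at which that cell was added to P.
  Insert 8 (step 1): P = [8];  Q = [1]
  Insert 1 (step 2): P = [1] / [8];  Q = [1] / [2]
  Insert 5 (step 3): P = [1, 5] / [8];  Q = [1, 3] / [2]
  Insert 2 (step 4): P = [1, 2] / [5] / [8];  Q = [1, 3] / [2] / [4]
  Insert 3 (step 5): P = [1, 2, 3] / [5] / [8];  Q = [1, 3, 5] / [2] / [4]
  Insert 7 (step 6): P = [1, 2, 3, 7] / [5] / [8];  Q = [1, 3, 5, 6] / [2] / [4]
  Insert 4 (step 7): P = [1, 2, 3, 4] / [5, 7] / [8];  Q = [1, 3, 5, 6] / [2, 7] / [4]
  Insert 6 (step 8): P = [1, 2, 3, 4, 6] / [5, 7] / [8];  Q = [1, 3, 5, 6, 8] / [2, 7] / [4]
  Insert 9 (step 9): P = [1, 2, 3, 4, 6, 9] / [5, 7] / [8];  Q = [1, 3, 5, 6, 8, 9] / [2, 7] / [4]
Final shape: (6, 2, 1).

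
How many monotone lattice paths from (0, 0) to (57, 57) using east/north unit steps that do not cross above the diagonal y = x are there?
C_57 = 26700952856774851904245220912664

These NE paths below the diagonal are counted by the Catalan number C_n = (1/(n + 1)) · C(2n, n). For n = 57: C_57 = (1/58) · C(114, 57) = 1548655265692941410446222812934512/58 = 26700952856774851904245220912664.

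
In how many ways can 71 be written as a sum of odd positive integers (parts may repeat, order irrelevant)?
p_odd(71) = 32992

Enumerate partitions using only odd parts via the recurrence o(n, m) = o(n, m−2) + o(n−m, m) over odd m, starting from the largest odd part ≤ n. This gives p_odd(71) = 32992. (Euler's theorem: equals the count of distinct-part partitions.)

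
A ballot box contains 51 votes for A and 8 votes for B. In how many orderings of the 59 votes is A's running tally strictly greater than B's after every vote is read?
Strict-lead orderings = 1616123223

Total orderings of the 59 votes with 51 for A: C(59, 51) = 2217471399. By the Bertrand ballot formula (Cycle Lemma / reflection principle), the number of orderings in which A is strictly ahead of B throughout is (p − q)/(p + q) · C(p + q, p) = (51 − 8)/(51 + 8) · 2217471399 = 1616123223.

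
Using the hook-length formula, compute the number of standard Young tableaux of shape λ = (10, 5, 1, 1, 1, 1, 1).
# SYT of shape (10, 5, 1, 1, 1, 1, 1) = 8729721

Hook-length formula: f^λ = n! / Π hook(c), product over all cells c of the Young diagram. For λ = (10, 5, 1, 1, 1, 1, 1), n = 20 boxes. Hook lengths by row (left-to-right, top-to-bottom): [16, 10, 9, 8, 7, 5, 4, 3, 2, 1]; [10, 4, 3, 2, 1]; [5]; [4]; [3]; [2]; [1]. Product of hooks = 278691840000. So f^λ = 20! / 278691840000 = 2432902008176640000 / 278691840000 = 8729721.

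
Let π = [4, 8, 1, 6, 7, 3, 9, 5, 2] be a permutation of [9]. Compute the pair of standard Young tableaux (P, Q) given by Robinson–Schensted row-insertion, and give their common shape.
P = [1, 2, 5, 9] / [3, 6, 7] / [4] / [8];  Q = [1, 2, 5, 7] / [3, 4, 8] / [6] / [9];  common shape = (4, 3, 1, 1)

Row-insert the values π_1, π_2, … into P one at a time, bumping the leftmost entry strictly greater than the inserted value down to the next row. The recording tableau Q records, in position (i, j), the step at which that cell was added to P.
  Insert 4 (step 1): P = [4];  Q = [1]
  Insert 8 (step 2): P = [4, 8];  Q = [1, 2]
  Insert 1 (step 3): P = [1, 8] / [4];  Q = [1, 2] / [3]
  Insert 6 (step 4): P = [1, 6] / [4, 8];  Q = [1, 2] / [3, 4]
  Insert 7 (step 5): P = [1, 6, 7] / [4, 8];  Q = [1, 2, 5] / [3, 4]
  Insert 3 (step 6): P = [1, 3, 7] / [4, 6] / [8];  Q = [1, 2, 5] / [3, 4] / [6]
  Insert 9 (step 7): P = [1, 3, 7, 9] / [4, 6] / [8];  Q = [1, 2, 5, 7] / [3, 4] / [6]
  Insert 5 (step 8): P = [1, 3, 5, 9] / [4, 6, 7] / [8];  Q = [1, 2, 5, 7] / [3, 4, 8] / [6]
  Insert 2 (step 9): P = [1, 2, 5, 9] / [3, 6, 7] / [4] / [8];  Q = [1, 2, 5, 7] / [3, 4, 8] / [6] / [9]
Final shape: (4, 3, 1, 1).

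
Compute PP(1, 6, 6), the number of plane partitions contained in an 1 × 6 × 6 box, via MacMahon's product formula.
PP(1, 6, 6) = 924

Evaluate the triple product over i = 1..1, j = 1..6, k = 1..6. The factors are (2/1) · (3/2) · (4/3) · (5/4) · (6/5) · (7/6) · (3/2) · (4/3) · … (36 factors total). The numerators and denominators telescope so the product is an integer; carrying out the multiplication exactly gives PP(1, 6, 6) = 924.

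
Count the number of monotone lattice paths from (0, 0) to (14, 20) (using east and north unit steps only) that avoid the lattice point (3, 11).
Number of paths = 1330838200

Total paths from (0, 0) to (14, 20): C(34, 14) = 1391975640. Paths through (3, 11): (paths (0, 0) → (3, 11)) × (paths (3, 11) → (14, 20)) = C(14, 3) · C(20, 11) = 364 · 167960 = 61137440. Avoidance count = 1391975640 − 61137440 = 1330838200.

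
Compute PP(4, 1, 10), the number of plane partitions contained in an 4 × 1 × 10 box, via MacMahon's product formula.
PP(4, 1, 10) = 1001

Evaluate the triple product over i = 1..4, j = 1..1, k = 1..10. The factors are (2/1) · (3/2) · (4/3) · (5/4) · (6/5) · (7/6) · (8/7) · (9/8) · … (40 factors total). The numerators and denominators telescope so the product is an integer; carrying out the multiplication exactly gives PP(4, 1, 10) = 1001.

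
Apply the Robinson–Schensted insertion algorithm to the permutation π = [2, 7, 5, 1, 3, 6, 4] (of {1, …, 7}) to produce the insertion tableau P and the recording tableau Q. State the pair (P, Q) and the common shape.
P = [1, 3, 4] / [2, 5, 6] / [7];  Q = [1, 2, 6] / [3, 5, 7] / [4];  common shape = (3, 3, 1)

Row-insert the values π_1, π_2, … into P one at a time, bumping the leftmost entry strictly greater than the inserted value down to the next row. The recording tableau Q records, in position (i, j), the step at which that cell was added to P.
  Insert 2 (step 1): P = [2];  Q = [1]
  Insert 7 (step 2): P = [2, 7];  Q = [1, 2]
  Insert 5 (step 3): P = [2, 5] / [7];  Q = [1, 2] / [3]
  Insert 1 (step 4): P = [1, 5] / [2] / [7];  Q = [1, 2] / [3] / [4]
  Insert 3 (step 5): P = [1, 3] / [2, 5] / [7];  Q = [1, 2] / [3, 5] / [4]
  Insert 6 (step 6): P = [1, 3, 6] / [2, 5] / [7];  Q = [1, 2, 6] / [3, 5] / [4]
  Insert 4 (step 7): P = [1, 3, 4] / [2, 5, 6] / [7];  Q = [1, 2, 6] / [3, 5, 7] / [4]
Final shape: (3, 3, 1).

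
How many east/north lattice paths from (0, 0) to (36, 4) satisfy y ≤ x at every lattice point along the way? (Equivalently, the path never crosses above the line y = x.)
Number of paths = 81510

By the reflection principle (André's argument), the number of monotone paths to (36, 4) with n ≤ m that never go above y = x is C(40, 36) − C(40, 37) = 91390 − 9880 = 81510.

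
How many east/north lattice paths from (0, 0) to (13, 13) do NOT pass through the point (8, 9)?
Number of paths = 7337540

Total paths from (0, 0) to (13, 13): C(26, 13) = 10400600. Paths through (8, 9): (paths (0, 0) → (8, 9)) × (paths (8, 9) → (13, 13)) = C(17, 8) · C(9, 5) = 24310 · 126 = 3063060. Avoidance count = 10400600 − 3063060 = 7337540.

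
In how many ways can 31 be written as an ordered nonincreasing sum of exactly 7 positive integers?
p(31, 7 parts) = 733

Partitions of n into exactly k parts are in bijection with partitions of n − k into at most k parts (subtract 1 from each part). So p(31, exactly 7) = p(24, parts ≤ 7). Computing via the recurrence p(m, j) = p(m, j−1) + p(m−j, j) gives 733.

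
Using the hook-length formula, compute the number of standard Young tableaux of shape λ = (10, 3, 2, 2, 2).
# SYT of shape (10, 3, 2, 2, 2) = 3410880

Hook-length formula: f^λ = n! / Π hook(c), product over all cells c of the Young diagram. For λ = (10, 3, 2, 2, 2), n = 19 boxes. Hook lengths by row (left-to-right, top-to-bottom): [14, 13, 9, 7, 6, 5, 4, 3, 2, 1]; [6, 5, 1]; [4, 3]; [3, 2]; [2, 1]. Product of hooks = 35663846400. So f^λ = 19! / 35663846400 = 121645100408832000 / 35663846400 = 3410880.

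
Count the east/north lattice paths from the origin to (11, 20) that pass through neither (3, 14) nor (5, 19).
Number of paths = 82432707

Inclusion–exclusion. Total paths: C(31, 11) = 84672315. Through P₁: C(17, 3)·C(14, 8) = 2042040. Through P₂: C(24, 5)·C(7, 6) = 297528. Since P₁ is strictly southwest of P₂, a monotone path through both must visit P₁ then P₂; paths through both = C(17, 3)·C(7, 2)·C(7, 6) = 99960. Avoid both = 84672315 − 2042040 − 297528 + 99960 = 82432707.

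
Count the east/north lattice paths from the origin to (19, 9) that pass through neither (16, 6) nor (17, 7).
Number of paths = 4233372

Inclusion–exclusion. Total paths: C(28, 19) = 6906900. Through P₁: C(22, 16)·C(6, 3) = 1492260. Through P₂: C(24, 17)·C(4, 2) = 2076624. Since P₁ is strictly southwest of P₂, a monotone path through both must visit P₁ then P₂; paths through both = C(22, 16)·C(2, 1)·C(4, 2) = 895356. Avoid both = 6906900 − 1492260 − 2076624 + 895356 = 4233372.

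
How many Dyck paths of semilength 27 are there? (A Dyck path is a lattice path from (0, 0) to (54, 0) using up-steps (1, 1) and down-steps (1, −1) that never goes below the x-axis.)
C_27 = 69533550916004

These Dyck paths are counted by the Catalan number C_n = (1/(n + 1)) · C(2n, n). For n = 27: C_27 = (1/28) · C(54, 27) = 1946939425648112/28 = 69533550916004.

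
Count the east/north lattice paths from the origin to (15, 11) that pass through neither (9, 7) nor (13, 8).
Number of paths = 3860860

Inclusion–exclusion. Total paths: C(26, 15) = 7726160. Through P₁: C(16, 9)·C(10, 6) = 2402400. Through P₂: C(21, 13)·C(5, 2) = 2034900. Since P₁ is strictly southwest of P₂, a monotone path through both must visit P₁ then P₂; paths through both = C(16, 9)·C(5, 4)·C(5, 2) = 572000. Avoid both = 7726160 − 2402400 − 2034900 + 572000 = 3860860.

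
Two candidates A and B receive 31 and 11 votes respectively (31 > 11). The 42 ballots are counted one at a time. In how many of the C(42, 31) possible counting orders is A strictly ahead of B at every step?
Strict-lead orderings = 2038362560

Total orderings of the 42 votes with 31 for A: C(42, 31) = 4280561376. By the Bertrand ballot formula (Cycle Lemma / reflection principle), the number of orderings in which A is strictly ahead of B throughout is (p − q)/(p + q) · C(p + q, p) = (31 − 11)/(31 + 11) · 4280561376 = 2038362560.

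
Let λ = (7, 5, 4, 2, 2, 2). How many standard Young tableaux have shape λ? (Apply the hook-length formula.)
# SYT of shape (7, 5, 4, 2, 2, 2) = 2424922500

Hook-length formula: f^λ = n! / Π hook(c), product over all cells c of the Young diagram. For λ = (7, 5, 4, 2, 2, 2), n = 22 boxes. Hook lengths by row (left-to-right, top-to-bottom): [12, 11, 7, 6, 4, 2, 1]; [9, 8, 4, 3, 1]; [7, 6, 2, 1]; [4, 3]; [3, 2]; [2, 1]. Product of hooks = 463520268288. So f^λ = 22! / 463520268288 = 1124000727777607680000 / 463520268288 = 2424922500.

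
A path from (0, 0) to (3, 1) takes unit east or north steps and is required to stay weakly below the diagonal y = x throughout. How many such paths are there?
Number of paths = 3

By the reflection principle (André's argument), the number of monotone paths to (3, 1) with n ≤ m that never go above y = x is C(4, 3) − C(4, 4) = 4 − 1 = 3.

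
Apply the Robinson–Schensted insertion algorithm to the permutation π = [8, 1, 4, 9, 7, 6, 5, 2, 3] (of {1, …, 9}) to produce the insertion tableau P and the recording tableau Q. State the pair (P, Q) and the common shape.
P = [1, 2, 3] / [4, 5] / [6, 9] / [7] / [8];  Q = [1, 3, 4] / [2, 5] / [6, 9] / [7] / [8];  common shape = (3, 2, 2, 1, 1)

Row-insert the values π_1, π_2, … into P one at a time, bumping the leftmost entry strictly greater than the inserted value down to the next row. The recording tableau Q records, in position (i, j), the step at which that cell was added to P.
  Insert 8 (step 1): P = [8];  Q = [1]
  Insert 1 (step 2): P = [1] / [8];  Q = [1] / [2]
  Insert 4 (step 3): P = [1, 4] / [8];  Q = [1, 3] / [2]
  Insert 9 (step 4): P = [1, 4, 9] / [8];  Q = [1, 3, 4] / [2]
  Insert 7 (step 5): P = [1, 4, 7] / [8, 9];  Q = [1, 3, 4] / [2, 5]
  Insert 6 (step 6): P = [1, 4, 6] / [7, 9] / [8];  Q = [1, 3, 4] / [2, 5] / [6]
  Insert 5 (step 7): P = [1, 4, 5] / [6, 9] / [7] / [8];  Q = [1, 3, 4] / [2, 5] / [6] / [7]
  Insert 2 (step 8): P = [1, 2, 5] / [4, 9] / [6] / [7] / [8];  Q = [1, 3, 4] / [2, 5] / [6] / [7] / [8]
  Insert 3 (step 9): P = [1, 2, 3] / [4, 5] / [6, 9] / [7] / [8];  Q = [1, 3, 4] / [2, 5] / [6, 9] / [7] / [8]
Final shape: (3, 2, 2, 1, 1).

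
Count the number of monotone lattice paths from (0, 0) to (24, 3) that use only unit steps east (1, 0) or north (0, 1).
Number of paths = 2925

A monotone lattice path from (0, 0) to (24, 3) consists of 24 east steps and 3 north steps in some order, so it is determined by which 24 of the 27 steps are east. The count is C(27, 24) = 2925.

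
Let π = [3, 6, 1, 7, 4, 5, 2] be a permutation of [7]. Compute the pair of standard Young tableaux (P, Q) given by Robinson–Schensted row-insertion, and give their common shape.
P = [1, 2, 5] / [3, 4, 7] / [6];  Q = [1, 2, 4] / [3, 5, 6] / [7];  common shape = (3, 3, 1)

Row-insert the values π_1, π_2, … into P one at a time, bumping the leftmost entry strictly greater than the inserted value down to the next row. The recording tableau Q records, in position (i, j), the step at which that cell was added to P.
  Insert 3 (step 1): P = [3];  Q = [1]
  Insert 6 (step 2): P = [3, 6];  Q = [1, 2]
  Insert 1 (step 3): P = [1, 6] / [3];  Q = [1, 2] / [3]
  Insert 7 (step 4): P = [1, 6, 7] / [3];  Q = [1, 2, 4] / [3]
  Insert 4 (step 5): P = [1, 4, 7] / [3, 6];  Q = [1, 2, 4] / [3, 5]
  Insert 5 (step 6): P = [1, 4, 5] / [3, 6, 7];  Q = [1, 2, 4] / [3, 5, 6]
  Insert 2 (step 7): P = [1, 2, 5] / [3, 4, 7] / [6];  Q = [1, 2, 4] / [3, 5, 6] / [7]
Final shape: (3, 3, 1).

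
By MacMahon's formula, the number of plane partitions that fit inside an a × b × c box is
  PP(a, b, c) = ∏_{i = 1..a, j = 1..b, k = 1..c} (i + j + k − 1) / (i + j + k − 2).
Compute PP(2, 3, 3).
PP(2, 3, 3) = 175

Evaluate the triple product over i = 1..2, j = 1..3, k = 1..3. The factors are (2/1) · (3/2) · (4/3) · (3/2) · (4/3) · (5/4) · (4/3) · (5/4) · … (18 factors total). The numerators and denominators telescope so the product is an integer; carrying out the multiplication exactly gives PP(2, 3, 3) = 175.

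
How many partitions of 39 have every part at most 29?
p(39, parts ≤ 29) = 31088

Use the recurrence p(n, m) = p(n, m−1) + p(n−m, m): either the largest part is < m (count p(n, m−1)) or the largest part is exactly m (remove one copy of m, count p(n−m, m)). With p(0, ·) = 1 this gives p(39, parts ≤ 29) = 31088. (By conjugating Young diagrams, this also counts partitions of 39 into at most 29 parts.)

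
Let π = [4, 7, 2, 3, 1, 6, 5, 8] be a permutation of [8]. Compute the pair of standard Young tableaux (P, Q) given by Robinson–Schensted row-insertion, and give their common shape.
P = [1, 3, 5, 8] / [2, 6] / [4, 7];  Q = [1, 2, 6, 8] / [3, 4] / [5, 7];  common shape = (4, 2, 2)

Row-insert the values π_1, π_2, … into P one at a time, bumping the leftmost entry strictly greater than the inserted value down to the next row. The recording tableau Q records, in position (i, j), the step at which that cell was added to P.
  Insert 4 (step 1): P = [4];  Q = [1]
  Insert 7 (step 2): P = [4, 7];  Q = [1, 2]
  Insert 2 (step 3): P = [2, 7] / [4];  Q = [1, 2] / [3]
  Insert 3 (step 4): P = [2, 3] / [4, 7];  Q = [1, 2] / [3, 4]
  Insert 1 (step 5): P = [1, 3] / [2, 7] / [4];  Q = [1, 2] / [3, 4] / [5]
  Insert 6 (step 6): P = [1, 3, 6] / [2, 7] / [4];  Q = [1, 2, 6] / [3, 4] / [5]
  Insert 5 (step 7): P = [1, 3, 5] / [2, 6] / [4, 7];  Q = [1, 2, 6] / [3, 4] / [5, 7]
  Insert 8 (step 8): P = [1, 3, 5, 8] / [2, 6] / [4, 7];  Q = [1, 2, 6, 8] / [3, 4] / [5, 7]
Final shape: (4, 2, 2).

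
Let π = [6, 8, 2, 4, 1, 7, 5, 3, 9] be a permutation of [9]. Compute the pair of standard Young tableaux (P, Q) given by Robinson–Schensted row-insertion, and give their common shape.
P = [1, 3, 5, 9] / [2, 4] / [6, 7] / [8];  Q = [1, 2, 6, 9] / [3, 4] / [5, 7] / [8];  common shape = (4, 2, 2, 1)

Row-insert the values π_1, π_2, … into P one at a time, bumping the leftmost entry strictly greater than the inserted value down to the next row. The recording tableau Q records, in position (i, j), the step at which that cell was added to P.
  Insert 6 (step 1): P = [6];  Q = [1]
  Insert 8 (step 2): P = [6, 8];  Q = [1, 2]
  Insert 2 (step 3): P = [2, 8] / [6];  Q = [1, 2] / [3]
  Insert 4 (step 4): P = [2, 4] / [6, 8];  Q = [1, 2] / [3, 4]
  Insert 1 (step 5): P = [1, 4] / [2, 8] / [6];  Q = [1, 2] / [3, 4] / [5]
  Insert 7 (step 6): P = [1, 4, 7] / [2, 8] / [6];  Q = [1, 2, 6] / [3, 4] / [5]
  Insert 5 (step 7): P = [1, 4, 5] / [2, 7] / [6, 8];  Q = [1, 2, 6] / [3, 4] / [5, 7]
  Insert 3 (step 8): P = [1, 3, 5] / [2, 4] / [6, 7] / [8];  Q = [1, 2, 6] / [3, 4] / [5, 7] / [8]
  Insert 9 (step 9): P = [1, 3, 5, 9] / [2, 4] / [6, 7] / [8];  Q = [1, 2, 6, 9] / [3, 4] / [5, 7] / [8]
Final shape: (4, 2, 2, 1).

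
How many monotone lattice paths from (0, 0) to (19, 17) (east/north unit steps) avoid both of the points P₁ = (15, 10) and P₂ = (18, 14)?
Number of paths = 6090689800

Inclusion–exclusion. Total paths: C(36, 19) = 8597496600. Through P₁: C(25, 15)·C(11, 4) = 1078690800. Through P₂: C(32, 18)·C(4, 1) = 1885742400. Since P₁ is strictly southwest of P₂, a monotone path through both must visit P₁ then P₂; paths through both = C(25, 15)·C(7, 3)·C(4, 1) = 457626400. Avoid both = 8597496600 − 1078690800 − 1885742400 + 457626400 = 6090689800.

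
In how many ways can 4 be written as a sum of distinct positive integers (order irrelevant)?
q(4) = 2

List partitions of 4 into distinct parts: 4, 3+1. There are q(4) = 2. (Euler: this equals the number of odd-part partitions of 4.)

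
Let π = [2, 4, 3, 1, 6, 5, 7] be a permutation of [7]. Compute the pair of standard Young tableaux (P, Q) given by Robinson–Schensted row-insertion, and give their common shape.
P = [1, 3, 5, 7] / [2, 6] / [4];  Q = [1, 2, 5, 7] / [3, 6] / [4];  common shape = (4, 2, 1)

Row-insert the values π_1, π_2, … into P one at a time, bumping the leftmost entry strictly greater than the inserted value down to the next row. The recording tableau Q records, in position (i, j), the step at which that cell was added to P.
  Insert 2 (step 1): P = [2];  Q = [1]
  Insert 4 (step 2): P = [2, 4];  Q = [1, 2]
  Insert 3 (step 3): P = [2, 3] / [4];  Q = [1, 2] / [3]
  Insert 1 (step 4): P = [1, 3] / [2] / [4];  Q = [1, 2] / [3] / [4]
  Insert 6 (step 5): P = [1, 3, 6] / [2] / [4];  Q = [1, 2, 5] / [3] / [4]
  Insert 5 (step 6): P = [1, 3, 5] / [2, 6] / [4];  Q = [1, 2, 5] / [3, 6] / [4]
  Insert 7 (step 7): P = [1, 3, 5, 7] / [2, 6] / [4];  Q = [1, 2, 5, 7] / [3, 6] / [4]
Final shape: (4, 2, 1).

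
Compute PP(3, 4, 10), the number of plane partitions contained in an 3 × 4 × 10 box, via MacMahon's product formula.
PP(3, 4, 10) = 33157124

Evaluate the triple product over i = 1..3, j = 1..4, k = 1..10. The factors are (2/1) · (3/2) · (4/3) · (5/4) · (6/5) · (7/6) · (8/7) · (9/8) · … (120 factors total). The numerators and denominators telescope so the product is an integer; carrying out the multiplication exactly gives PP(3, 4, 10) = 33157124.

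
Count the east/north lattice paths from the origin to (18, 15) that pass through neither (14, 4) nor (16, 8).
Number of paths = 1008156864

Inclusion–exclusion. Total paths: C(33, 18) = 1037158320. Through P₁: C(18, 14)·C(15, 4) = 4176900. Through P₂: C(24, 16)·C(9, 2) = 26476956. Since P₁ is strictly southwest of P₂, a monotone path through both must visit P₁ then P₂; paths through both = C(18, 14)·C(6, 2)·C(9, 2) = 1652400. Avoid both = 1037158320 − 4176900 − 26476956 + 1652400 = 1008156864.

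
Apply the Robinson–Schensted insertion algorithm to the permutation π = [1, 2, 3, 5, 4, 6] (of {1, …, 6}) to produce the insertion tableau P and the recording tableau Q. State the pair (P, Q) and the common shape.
P = [1, 2, 3, 4, 6] / [5];  Q = [1, 2, 3, 4, 6] / [5];  common shape = (5, 1)

Row-insert the values π_1, π_2, … into P one at a time, bumping the leftmost entry strictly greater than the inserted value down to the next row. The recording tableau Q records, in position (i, j), the step at which that cell was added to P.
  Insert 1 (step 1): P = [1];  Q = [1]
  Insert 2 (step 2): P = [1, 2];  Q = [1, 2]
  Insert 3 (step 3): P = [1, 2, 3];  Q = [1, 2, 3]
  Insert 5 (step 4): P = [1, 2, 3, 5];  Q = [1, 2, 3, 4]
  Insert 4 (step 5): P = [1, 2, 3, 4] / [5];  Q = [1, 2, 3, 4] / [5]
  Insert 6 (step 6): P = [1, 2, 3, 4, 6] / [5];  Q = [1, 2, 3, 4, 6] / [5]
Final shape: (5, 1).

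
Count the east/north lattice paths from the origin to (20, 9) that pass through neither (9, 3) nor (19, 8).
Number of paths = 4173455

Inclusion–exclusion. Total paths: C(29, 20) = 10015005. Through P₁: C(12, 9)·C(17, 11) = 2722720. Through P₂: C(27, 19)·C(2, 1) = 4440150. Since P₁ is strictly southwest of P₂, a monotone path through both must visit P₁ then P₂; paths through both = C(12, 9)·C(15, 10)·C(2, 1) = 1321320. Avoid both = 10015005 − 2722720 − 4440150 + 1321320 = 4173455.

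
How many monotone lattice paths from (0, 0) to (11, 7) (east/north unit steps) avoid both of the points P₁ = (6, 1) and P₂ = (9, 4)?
Number of paths = 22840

Inclusion–exclusion. Total paths: C(18, 11) = 31824. Through P₁: C(7, 6)·C(11, 5) = 3234. Through P₂: C(13, 9)·C(5, 2) = 7150. Since P₁ is strictly southwest of P₂, a monotone path through both must visit P₁ then P₂; paths through both = C(7, 6)·C(6, 3)·C(5, 2) = 1400. Avoid both = 31824 − 3234 − 7150 + 1400 = 22840.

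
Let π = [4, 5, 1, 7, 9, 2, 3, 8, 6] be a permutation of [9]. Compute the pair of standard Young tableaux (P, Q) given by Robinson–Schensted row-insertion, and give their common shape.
P = [1, 2, 3, 6] / [4, 5, 7, 8] / [9];  Q = [1, 2, 4, 5] / [3, 6, 7, 8] / [9];  common shape = (4, 4, 1)

Row-insert the values π_1, π_2, … into P one at a time, bumping the leftmost entry strictly greater than the inserted value down to the next row. The recording tableau Q records, in position (i, j), the step at which that cell was added to P.
  Insert 4 (step 1): P = [4];  Q = [1]
  Insert 5 (step 2): P = [4, 5];  Q = [1, 2]
  Insert 1 (step 3): P = [1, 5] / [4];  Q = [1, 2] / [3]
  Insert 7 (step 4): P = [1, 5, 7] / [4];  Q = [1, 2, 4] / [3]
  Insert 9 (step 5): P = [1, 5, 7, 9] / [4];  Q = [1, 2, 4, 5] / [3]
  Insert 2 (step 6): P = [1, 2, 7, 9] / [4, 5];  Q = [1, 2, 4, 5] / [3, 6]
  Insert 3 (step 7): P = [1, 2, 3, 9] / [4, 5, 7];  Q = [1, 2, 4, 5] / [3, 6, 7]
  Insert 8 (step 8): P = [1, 2, 3, 8] / [4, 5, 7, 9];  Q = [1, 2, 4, 5] / [3, 6, 7, 8]
  Insert 6 (step 9): P = [1, 2, 3, 6] / [4, 5, 7, 8] / [9];  Q = [1, 2, 4, 5] / [3, 6, 7, 8] / [9]
Final shape: (4, 4, 1).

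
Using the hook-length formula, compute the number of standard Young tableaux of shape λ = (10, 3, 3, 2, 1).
# SYT of shape (10, 3, 3, 2, 1) = 6651216

Hook-length formula: f^λ = n! / Π hook(c), product over all cells c of the Young diagram. For λ = (10, 3, 3, 2, 1), n = 19 boxes. Hook lengths by row (left-to-right, top-to-bottom): [14, 12, 10, 7, 6, 5, 4, 3, 2, 1]; [6, 4, 2]; [5, 3, 1]; [3, 1]; [1]. Product of hooks = 18289152000. So f^λ = 19! / 18289152000 = 121645100408832000 / 18289152000 = 6651216.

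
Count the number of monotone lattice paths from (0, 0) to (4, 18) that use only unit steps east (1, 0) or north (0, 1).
Number of paths = 7315

A monotone lattice path from (0, 0) to (4, 18) consists of 4 east steps and 18 north steps in some order, so it is determined by which 4 of the 22 steps are east. The count is C(22, 4) = 7315.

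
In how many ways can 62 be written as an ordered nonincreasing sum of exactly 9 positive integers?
p(62, 9 parts) = 64015

Partitions of n into exactly k parts are in bijection with partitions of n − k into at most k parts (subtract 1 from each part). So p(62, exactly 9) = p(53, parts ≤ 9). Computing via the recurrence p(m, j) = p(m, j−1) + p(m−j, j) gives 64015.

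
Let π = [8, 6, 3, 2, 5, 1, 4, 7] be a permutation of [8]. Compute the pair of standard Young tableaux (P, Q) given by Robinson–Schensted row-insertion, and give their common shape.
P = [1, 4, 7] / [2, 5] / [3] / [6] / [8];  Q = [1, 5, 8] / [2, 7] / [3] / [4] / [6];  common shape = (3, 2, 1, 1, 1)

Row-insert the values π_1, π_2, … into P one at a time, bumping the leftmost entry strictly greater than the inserted value down to the next row. The recording tableau Q records, in position (i, j), the step at which that cell was added to P.
  Insert 8 (step 1): P = [8];  Q = [1]
  Insert 6 (step 2): P = [6] / [8];  Q = [1] / [2]
  Insert 3 (step 3): P = [3] / [6] / [8];  Q = [1] / [2] / [3]
  Insert 2 (step 4): P = [2] / [3] / [6] / [8];  Q = [1] / [2] / [3] / [4]
  Insert 5 (step 5): P = [2, 5] / [3] / [6] / [8];  Q = [1, 5] / [2] / [3] / [4]
  Insert 1 (step 6): P = [1, 5] / [2] / [3] / [6] / [8];  Q = [1, 5] / [2] / [3] / [4] / [6]
  Insert 4 (step 7): P = [1, 4] / [2, 5] / [3] / [6] / [8];  Q = [1, 5] / [2, 7] / [3] / [4] / [6]
  Insert 7 (step 8): P = [1, 4, 7] / [2, 5] / [3] / [6] / [8];  Q = [1, 5, 8] / [2, 7] / [3] / [4] / [6]
Final shape: (3, 2, 1, 1, 1).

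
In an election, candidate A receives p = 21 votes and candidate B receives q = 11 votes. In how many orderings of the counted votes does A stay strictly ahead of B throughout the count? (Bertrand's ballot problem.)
Strict-lead orderings = 40320150

Total orderings of the 32 votes with 21 for A: C(32, 21) = 129024480. By the Bertrand ballot formula (Cycle Lemma / reflection principle), the number of orderings in which A is strictly ahead of B throughout is (p − q)/(p + q) · C(p + q, p) = (21 − 11)/(21 + 11) · 129024480 = 40320150.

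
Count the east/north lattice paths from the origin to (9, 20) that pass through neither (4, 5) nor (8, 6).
Number of paths = 8025906

Inclusion–exclusion. Total paths: C(29, 9) = 10015005. Through P₁: C(9, 4)·C(20, 5) = 1953504. Through P₂: C(14, 8)·C(15, 1) = 45045. Since P₁ is strictly southwest of P₂, a monotone path through both must visit P₁ then P₂; paths through both = C(9, 4)·C(5, 4)·C(15, 1) = 9450. Avoid both = 10015005 − 1953504 − 45045 + 9450 = 8025906.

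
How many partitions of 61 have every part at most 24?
p(61, parts ≤ 24) = 1022625

Use the recurrence p(n, m) = p(n, m−1) + p(n−m, m): either the largest part is < m (count p(n, m−1)) or the largest part is exactly m (remove one copy of m, count p(n−m, m)). With p(0, ·) = 1 this gives p(61, parts ≤ 24) = 1022625. (By conjugating Young diagrams, this also counts partitions of 61 into at most 24 parts.)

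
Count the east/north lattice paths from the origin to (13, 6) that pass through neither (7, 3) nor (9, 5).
Number of paths = 10642

Inclusion–exclusion. Total paths: C(19, 13) = 27132. Through P₁: C(10, 7)·C(9, 6) = 10080. Through P₂: C(14, 9)·C(5, 4) = 10010. Since P₁ is strictly southwest of P₂, a monotone path through both must visit P₁ then P₂; paths through both = C(10, 7)·C(4, 2)·C(5, 4) = 3600. Avoid both = 27132 − 10080 − 10010 + 3600 = 10642.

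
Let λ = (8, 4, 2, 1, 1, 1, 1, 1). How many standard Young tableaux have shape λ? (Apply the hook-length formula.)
# SYT of shape (8, 4, 2, 1, 1, 1, 1, 1) = 13302432

Hook-length formula: f^λ = n! / Π hook(c), product over all cells c of the Young diagram. For λ = (8, 4, 2, 1, 1, 1, 1, 1), n = 19 boxes. Hook lengths by row (left-to-right, top-to-bottom): [15, 9, 7, 6, 4, 3, 2, 1]; [10, 4, 2, 1]; [7, 1]; [5]; [4]; [3]; [2]; [1]. Product of hooks = 9144576000. So f^λ = 19! / 9144576000 = 121645100408832000 / 9144576000 = 13302432.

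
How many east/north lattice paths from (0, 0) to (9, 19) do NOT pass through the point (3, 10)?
Number of paths = 5475470

Total paths from (0, 0) to (9, 19): C(28, 9) = 6906900. Paths through (3, 10): (paths (0, 0) → (3, 10)) × (paths (3, 10) → (9, 19)) = C(13, 3) · C(15, 6) = 286 · 5005 = 1431430. Avoidance count = 6906900 − 1431430 = 5475470.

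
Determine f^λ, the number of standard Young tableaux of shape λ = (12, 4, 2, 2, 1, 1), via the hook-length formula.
# SYT of shape (12, 4, 2, 2, 1, 1) = 166378212

Hook-length formula: f^λ = n! / Π hook(c), product over all cells c of the Young diagram. For λ = (12, 4, 2, 2, 1, 1), n = 22 boxes. Hook lengths by row (left-to-right, top-to-bottom): [17, 14, 11, 10, 8, 7, 6, 5, 4, 3, 2, 1]; [8, 5, 2, 1]; [5, 2]; [4, 1]; [2]; [1]. Product of hooks = 6755696640000. So f^λ = 22! / 6755696640000 = 1124000727777607680000 / 6755696640000 = 166378212.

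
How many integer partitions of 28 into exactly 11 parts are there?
p(28, 11 parts) = 278

Partitions of n into exactly k parts are in bijection with partitions of n − k into at most k parts (subtract 1 from each part). So p(28, exactly 11) = p(17, parts ≤ 11). Computing via the recurrence p(m, j) = p(m, j−1) + p(m−j, j) gives 278.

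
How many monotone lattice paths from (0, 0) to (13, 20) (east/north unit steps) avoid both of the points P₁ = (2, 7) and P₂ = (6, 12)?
Number of paths = 393035076

Inclusion–exclusion. Total paths: C(33, 13) = 573166440. Through P₁: C(9, 2)·C(24, 11) = 89861184. Through P₂: C(18, 6)·C(15, 7) = 119459340. Since P₁ is strictly southwest of P₂, a monotone path through both must visit P₁ then P₂; paths through both = C(9, 2)·C(9, 4)·C(15, 7) = 29189160. Avoid both = 573166440 − 89861184 − 119459340 + 29189160 = 393035076.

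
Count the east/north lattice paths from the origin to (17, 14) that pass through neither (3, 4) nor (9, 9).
Number of paths = 154775415

Inclusion–exclusion. Total paths: C(31, 17) = 265182525. Through P₁: C(7, 3)·C(24, 14) = 68643960. Through P₂: C(18, 9)·C(13, 8) = 62573940. Since P₁ is strictly southwest of P₂, a monotone path through both must visit P₁ then P₂; paths through both = C(7, 3)·C(11, 6)·C(13, 8) = 20810790. Avoid both = 265182525 − 68643960 − 62573940 + 20810790 = 154775415.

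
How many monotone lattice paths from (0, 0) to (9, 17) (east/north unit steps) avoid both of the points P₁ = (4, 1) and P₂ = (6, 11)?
Number of paths = 2010941

Inclusion–exclusion. Total paths: C(26, 9) = 3124550. Through P₁: C(5, 4)·C(21, 5) = 101745. Through P₂: C(17, 6)·C(9, 3) = 1039584. Since P₁ is strictly southwest of P₂, a monotone path through both must visit P₁ then P₂; paths through both = C(5, 4)·C(12, 2)·C(9, 3) = 27720. Avoid both = 3124550 − 101745 − 1039584 + 27720 = 2010941.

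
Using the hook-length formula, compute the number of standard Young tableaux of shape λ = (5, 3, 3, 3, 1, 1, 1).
# SYT of shape (5, 3, 3, 3, 1, 1, 1) = 1326000

Hook-length formula: f^λ = n! / Π hook(c), product over all cells c of the Young diagram. For λ = (5, 3, 3, 3, 1, 1, 1), n = 17 boxes. Hook lengths by row (left-to-right, top-to-bottom): [11, 7, 6, 2, 1]; [8, 4, 3]; [7, 3, 2]; [6, 2, 1]; [3]; [2]; [1]. Product of hooks = 268240896. So f^λ = 17! / 268240896 = 355687428096000 / 268240896 = 1326000.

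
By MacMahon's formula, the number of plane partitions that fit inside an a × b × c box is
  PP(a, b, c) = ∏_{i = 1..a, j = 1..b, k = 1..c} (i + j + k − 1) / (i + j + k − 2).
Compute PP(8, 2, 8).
PP(8, 2, 8) = 34763300

Evaluate the triple product over i = 1..8, j = 1..2, k = 1..8. The factors are (2/1) · (3/2) · (4/3) · (5/4) · (6/5) · (7/6) · (8/7) · (9/8) · … (128 factors total). The numerators and denominators telescope so the product is an integer; carrying out the multiplication exactly gives PP(8, 2, 8) = 34763300.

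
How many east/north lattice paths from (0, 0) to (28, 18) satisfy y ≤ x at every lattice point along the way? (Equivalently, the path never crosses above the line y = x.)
Number of paths = 1069258071970

By the reflection principle (André's argument), the number of monotone paths to (28, 18) with n ≤ m that never go above y = x is C(46, 28) − C(46, 29) = 2818953098830 − 1749695026860 = 1069258071970.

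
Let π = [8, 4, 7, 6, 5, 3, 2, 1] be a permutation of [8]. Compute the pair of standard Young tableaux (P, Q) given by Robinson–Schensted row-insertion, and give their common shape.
P = [1, 5] / [2] / [3] / [4] / [6] / [7] / [8];  Q = [1, 3] / [2] / [4] / [5] / [6] / [7] / [8];  common shape = (2, 1, 1, 1, 1, 1, 1)

Row-insert the values π_1, π_2, … into P one at a time, bumping the leftmost entry strictly greater than the inserted value down to the next row. The recording tableau Q records, in position (i, j), the step at which that cell was added to P.
  Insert 8 (step 1): P = [8];  Q = [1]
  Insert 4 (step 2): P = [4] / [8];  Q = [1] / [2]
  Insert 7 (step 3): P = [4, 7] / [8];  Q = [1, 3] / [2]
  Insert 6 (step 4): P = [4, 6] / [7] / [8];  Q = [1, 3] / [2] / [4]
  Insert 5 (step 5): P = [4, 5] / [6] / [7] / [8];  Q = [1, 3] / [2] / [4] / [5]
  Insert 3 (step 6): P = [3, 5] / [4] / [6] / [7] / [8];  Q = [1, 3] / [2] / [4] / [5] / [6]
  Insert 2 (step 7): P = [2, 5] / [3] / [4] / [6] / [7] / [8];  Q = [1, 3] / [2] / [4] / [5] / [6] / [7]
  Insert 1 (step 8): P = [1, 5] / [2] / [3] / [4] / [6] / [7] / [8];  Q = [1, 3] / [2] / [4] / [5] / [6] / [7] / [8]
Final shape: (2, 1, 1, 1, 1, 1, 1).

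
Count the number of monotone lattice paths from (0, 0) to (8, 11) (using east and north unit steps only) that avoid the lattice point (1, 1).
Number of paths = 36686

Total paths from (0, 0) to (8, 11): C(19, 8) = 75582. Paths through (1, 1): (paths (0, 0) → (1, 1)) × (paths (1, 1) → (8, 11)) = C(2, 1) · C(17, 7) = 2 · 19448 = 38896. Avoidance count = 75582 − 38896 = 36686.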